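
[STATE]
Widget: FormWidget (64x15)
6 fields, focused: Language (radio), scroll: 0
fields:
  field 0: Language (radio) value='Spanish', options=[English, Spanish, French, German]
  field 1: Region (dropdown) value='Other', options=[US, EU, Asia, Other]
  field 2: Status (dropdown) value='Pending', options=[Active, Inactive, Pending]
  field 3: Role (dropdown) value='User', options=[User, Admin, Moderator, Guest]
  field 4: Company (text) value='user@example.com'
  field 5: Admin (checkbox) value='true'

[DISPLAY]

> Language:   ( ) English  (●) Spanish  ( ) French  ( ) German  
  Region:     [Other                                          ▼]
  Status:     [Pending                                        ▼]
  Role:       [User                                           ▼]
  Company:    [user@example.com                                ]
  Admin:      [x]                                               
                                                                
                                                                
                                                                
                                                                
                                                                
                                                                
                                                                
                                                                
                                                                


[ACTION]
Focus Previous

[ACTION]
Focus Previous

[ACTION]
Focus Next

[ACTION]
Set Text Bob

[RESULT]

  Language:   ( ) English  (●) Spanish  ( ) French  ( ) German  
  Region:     [Other                                          ▼]
  Status:     [Pending                                        ▼]
  Role:       [User                                           ▼]
  Company:    [user@example.com                                ]
> Admin:      [x]                                               
                                                                
                                                                
                                                                
                                                                
                                                                
                                                                
                                                                
                                                                
                                                                


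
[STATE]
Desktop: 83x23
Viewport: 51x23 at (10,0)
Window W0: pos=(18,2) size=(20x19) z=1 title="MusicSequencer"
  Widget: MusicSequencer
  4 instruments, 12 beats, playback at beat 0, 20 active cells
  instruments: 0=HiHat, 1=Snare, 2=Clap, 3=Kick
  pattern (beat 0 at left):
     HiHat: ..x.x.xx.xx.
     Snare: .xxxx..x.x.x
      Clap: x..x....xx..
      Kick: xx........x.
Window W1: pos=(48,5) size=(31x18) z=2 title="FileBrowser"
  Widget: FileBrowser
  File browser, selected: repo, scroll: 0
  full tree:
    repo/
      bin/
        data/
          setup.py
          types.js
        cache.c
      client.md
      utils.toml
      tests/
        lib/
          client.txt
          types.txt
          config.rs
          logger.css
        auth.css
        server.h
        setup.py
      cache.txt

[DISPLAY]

                                                   
                                                   
        ┏━━━━━━━━━━━━━━━━━━┓                       
        ┃ MusicSequencer   ┃                       
        ┠──────────────────┨                       
        ┃      ▼12345678901┃          ┏━━━━━━━━━━━━
        ┃ HiHat··█·█·██·██·┃          ┃ FileBrowser
        ┃ Snare·████··█·█·█┃          ┠────────────
        ┃  Clap█··█····██··┃          ┃> [-] repo/ 
        ┃  Kick██········█·┃          ┃    [+] bin/
        ┃                  ┃          ┃    client.m
        ┃                  ┃          ┃    utils.to
        ┃                  ┃          ┃    [+] test
        ┃                  ┃          ┃    cache.tx
        ┃                  ┃          ┃            
        ┃                  ┃          ┃            
        ┃                  ┃          ┃            
        ┃                  ┃          ┃            
        ┃                  ┃          ┃            
        ┃                  ┃          ┃            
        ┗━━━━━━━━━━━━━━━━━━┛          ┃            
                                      ┃            
                                      ┗━━━━━━━━━━━━


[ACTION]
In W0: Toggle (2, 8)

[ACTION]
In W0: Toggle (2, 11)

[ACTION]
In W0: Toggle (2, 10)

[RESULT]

                                                   
                                                   
        ┏━━━━━━━━━━━━━━━━━━┓                       
        ┃ MusicSequencer   ┃                       
        ┠──────────────────┨                       
        ┃      ▼12345678901┃          ┏━━━━━━━━━━━━
        ┃ HiHat··█·█·██·██·┃          ┃ FileBrowser
        ┃ Snare·████··█·█·█┃          ┠────────────
        ┃  Clap█··█·····███┃          ┃> [-] repo/ 
        ┃  Kick██········█·┃          ┃    [+] bin/
        ┃                  ┃          ┃    client.m
        ┃                  ┃          ┃    utils.to
        ┃                  ┃          ┃    [+] test
        ┃                  ┃          ┃    cache.tx
        ┃                  ┃          ┃            
        ┃                  ┃          ┃            
        ┃                  ┃          ┃            
        ┃                  ┃          ┃            
        ┃                  ┃          ┃            
        ┃                  ┃          ┃            
        ┗━━━━━━━━━━━━━━━━━━┛          ┃            
                                      ┃            
                                      ┗━━━━━━━━━━━━


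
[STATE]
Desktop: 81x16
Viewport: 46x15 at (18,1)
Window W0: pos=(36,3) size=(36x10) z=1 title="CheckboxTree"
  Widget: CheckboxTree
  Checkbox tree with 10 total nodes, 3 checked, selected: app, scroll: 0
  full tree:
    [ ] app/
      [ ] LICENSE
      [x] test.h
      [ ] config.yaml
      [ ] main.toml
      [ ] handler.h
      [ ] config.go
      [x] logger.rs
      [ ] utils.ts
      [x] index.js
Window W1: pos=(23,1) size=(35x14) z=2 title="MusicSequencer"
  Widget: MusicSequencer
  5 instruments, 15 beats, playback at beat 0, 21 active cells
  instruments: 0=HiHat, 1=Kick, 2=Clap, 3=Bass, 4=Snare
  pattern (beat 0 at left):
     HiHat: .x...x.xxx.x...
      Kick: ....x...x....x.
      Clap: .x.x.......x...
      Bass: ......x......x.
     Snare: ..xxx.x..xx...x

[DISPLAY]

     ┏━━━━━━━━━━━━━━━━━━━━━━━━━━━━━━━━━┓      
     ┃ MusicSequencer                  ┃      
     ┠─────────────────────────────────┨━━━━━━
     ┃      ▼12345678901234            ┃      
     ┃ HiHat·█···█·███·█···            ┃──────
     ┃  Kick····█···█····█·            ┃      
     ┃  Clap·█·█·······█···            ┃      
     ┃  Bass······█······█·            ┃      
     ┃ Snare··███·█··██···█            ┃      
     ┃                                 ┃      
     ┃                                 ┃      
     ┃                                 ┃━━━━━━
     ┃                                 ┃      
     ┗━━━━━━━━━━━━━━━━━━━━━━━━━━━━━━━━━┛      
                                              


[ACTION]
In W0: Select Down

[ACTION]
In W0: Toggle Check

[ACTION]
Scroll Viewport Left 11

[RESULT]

                ┏━━━━━━━━━━━━━━━━━━━━━━━━━━━━━
                ┃ MusicSequencer              
                ┠─────────────────────────────
                ┃      ▼12345678901234        
                ┃ HiHat·█···█·███·█···        
                ┃  Kick····█···█····█·        
                ┃  Clap·█·█·······█···        
                ┃  Bass······█······█·        
                ┃ Snare··███·█··██···█        
                ┃                             
                ┃                             
                ┃                             
                ┃                             
                ┗━━━━━━━━━━━━━━━━━━━━━━━━━━━━━
                                              


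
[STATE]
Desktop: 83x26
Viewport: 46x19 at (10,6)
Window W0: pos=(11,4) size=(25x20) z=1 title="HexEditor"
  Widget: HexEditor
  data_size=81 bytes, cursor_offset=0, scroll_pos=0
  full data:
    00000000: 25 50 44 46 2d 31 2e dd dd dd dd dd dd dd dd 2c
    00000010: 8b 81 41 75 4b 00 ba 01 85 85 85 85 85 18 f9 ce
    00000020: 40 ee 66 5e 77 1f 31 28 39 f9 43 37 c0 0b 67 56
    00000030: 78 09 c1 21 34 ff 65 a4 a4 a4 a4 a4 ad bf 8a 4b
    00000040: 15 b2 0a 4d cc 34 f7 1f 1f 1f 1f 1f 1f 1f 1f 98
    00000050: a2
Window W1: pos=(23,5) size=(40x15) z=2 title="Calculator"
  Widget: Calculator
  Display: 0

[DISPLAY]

 ┠───────────┃ Calculator                     
 ┃00000000  2┠────────────────────────────────
 ┃00000010  8┃                                
 ┃00000020  4┃┌───┬───┬───┬───┐               
 ┃00000030  7┃│ 7 │ 8 │ 9 │ ÷ │               
 ┃00000040  1┃├───┼───┼───┼───┤               
 ┃00000050  a┃│ 4 │ 5 │ 6 │ × │               
 ┃           ┃├───┼───┼───┼───┤               
 ┃           ┃│ 1 │ 2 │ 3 │ - │               
 ┃           ┃├───┼───┼───┼───┤               
 ┃           ┃│ 0 │ . │ = │ + │               
 ┃           ┃├───┼───┼───┼───┤               
 ┃           ┃│ C │ MC│ MR│ M+│               
 ┃           ┗━━━━━━━━━━━━━━━━━━━━━━━━━━━━━━━━
 ┃                       ┃                    
 ┃                       ┃                    
 ┃                       ┃                    
 ┗━━━━━━━━━━━━━━━━━━━━━━━┛                    
                                              


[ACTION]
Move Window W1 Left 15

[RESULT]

Calculator                           ┃        
─────────────────────────────────────┨        
                                    0┃        
───┬───┬───┬───┐                     ┃        
 7 │ 8 │ 9 │ ÷ │                     ┃        
───┼───┼───┼───┤                     ┃        
 4 │ 5 │ 6 │ × │                     ┃        
───┼───┼───┼───┤                     ┃        
 1 │ 2 │ 3 │ - │                     ┃        
───┼───┼───┼───┤                     ┃        
 0 │ . │ = │ + │                     ┃        
───┼───┼───┼───┤                     ┃        
 C │ MC│ MR│ M+│                     ┃        
━━━━━━━━━━━━━━━━━━━━━━━━━━━━━━━━━━━━━┛        
 ┃                       ┃                    
 ┃                       ┃                    
 ┃                       ┃                    
 ┗━━━━━━━━━━━━━━━━━━━━━━━┛                    
                                              


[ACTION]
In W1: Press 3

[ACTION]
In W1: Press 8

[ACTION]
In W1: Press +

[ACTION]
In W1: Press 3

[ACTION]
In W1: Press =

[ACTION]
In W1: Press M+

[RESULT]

Calculator                           ┃        
─────────────────────────────────────┨        
                                   41┃        
───┬───┬───┬───┐                     ┃        
 7 │ 8 │ 9 │ ÷ │                     ┃        
───┼───┼───┼───┤                     ┃        
 4 │ 5 │ 6 │ × │                     ┃        
───┼───┼───┼───┤                     ┃        
 1 │ 2 │ 3 │ - │                     ┃        
───┼───┼───┼───┤                     ┃        
 0 │ . │ = │ + │                     ┃        
───┼───┼───┼───┤                     ┃        
 C │ MC│ MR│ M+│                     ┃        
━━━━━━━━━━━━━━━━━━━━━━━━━━━━━━━━━━━━━┛        
 ┃                       ┃                    
 ┃                       ┃                    
 ┃                       ┃                    
 ┗━━━━━━━━━━━━━━━━━━━━━━━┛                    
                                              


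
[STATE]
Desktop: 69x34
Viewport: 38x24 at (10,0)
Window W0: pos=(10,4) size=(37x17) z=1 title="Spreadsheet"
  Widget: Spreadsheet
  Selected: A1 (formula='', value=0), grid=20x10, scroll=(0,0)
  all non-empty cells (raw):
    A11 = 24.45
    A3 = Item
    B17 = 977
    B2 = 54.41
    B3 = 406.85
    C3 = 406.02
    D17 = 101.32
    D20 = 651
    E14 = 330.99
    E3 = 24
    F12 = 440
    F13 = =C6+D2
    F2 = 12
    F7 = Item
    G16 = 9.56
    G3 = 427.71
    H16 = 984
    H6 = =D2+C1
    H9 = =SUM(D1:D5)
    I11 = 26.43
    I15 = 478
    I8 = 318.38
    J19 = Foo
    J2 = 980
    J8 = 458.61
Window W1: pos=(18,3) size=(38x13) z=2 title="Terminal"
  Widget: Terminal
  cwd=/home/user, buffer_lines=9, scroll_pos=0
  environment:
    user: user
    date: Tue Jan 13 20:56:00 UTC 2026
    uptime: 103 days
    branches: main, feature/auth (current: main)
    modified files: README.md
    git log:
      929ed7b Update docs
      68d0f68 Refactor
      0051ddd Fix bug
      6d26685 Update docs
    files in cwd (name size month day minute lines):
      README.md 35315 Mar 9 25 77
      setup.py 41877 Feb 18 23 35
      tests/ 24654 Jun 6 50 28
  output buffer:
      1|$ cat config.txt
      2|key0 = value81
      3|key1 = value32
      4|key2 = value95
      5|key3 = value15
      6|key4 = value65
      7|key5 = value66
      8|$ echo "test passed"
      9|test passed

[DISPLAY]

                                      
                                      
                                      
        ┏━━━━━━━━━━━━━━━━━━━━━━━━━━━━━
┏━━━━━━━┃ Terminal                    
┃ Spread┠─────────────────────────────
┠───────┃$ cat config.txt             
┃A1:    ┃key0 = value81               
┃       ┃key1 = value32               
┃-------┃key2 = value95               
┃  1    ┃key3 = value15               
┃  2    ┃key4 = value65               
┃  3 Ite┃key5 = value66               
┃  4    ┃$ echo "test passed"         
┃  5    ┃test passed                  
┃  6    ┗━━━━━━━━━━━━━━━━━━━━━━━━━━━━━
┃  7        0       0       0       ┃ 
┃  8        0       0       0       ┃ 
┃  9        0       0       0       ┃ 
┃ 10        0       0       0       ┃ 
┗━━━━━━━━━━━━━━━━━━━━━━━━━━━━━━━━━━━┛ 
                                      
                                      
                                      


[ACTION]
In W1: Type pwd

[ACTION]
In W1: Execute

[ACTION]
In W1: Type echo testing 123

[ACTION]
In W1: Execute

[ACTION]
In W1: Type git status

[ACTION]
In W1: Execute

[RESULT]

                                      
                                      
                                      
        ┏━━━━━━━━━━━━━━━━━━━━━━━━━━━━━
┏━━━━━━━┃ Terminal                    
┃ Spread┠─────────────────────────────
┠───────┃/home/user                   
┃A1:    ┃$ echo testing 123           
┃       ┃testing 123                  
┃-------┃$ git status                 
┃  1    ┃On branch main               
┃  2    ┃Changes not staged for commit
┃  3 Ite┃                             
┃  4    ┃        modified:   README.md
┃  5    ┃$ █                          
┃  6    ┗━━━━━━━━━━━━━━━━━━━━━━━━━━━━━
┃  7        0       0       0       ┃ 
┃  8        0       0       0       ┃ 
┃  9        0       0       0       ┃ 
┃ 10        0       0       0       ┃ 
┗━━━━━━━━━━━━━━━━━━━━━━━━━━━━━━━━━━━┛ 
                                      
                                      
                                      


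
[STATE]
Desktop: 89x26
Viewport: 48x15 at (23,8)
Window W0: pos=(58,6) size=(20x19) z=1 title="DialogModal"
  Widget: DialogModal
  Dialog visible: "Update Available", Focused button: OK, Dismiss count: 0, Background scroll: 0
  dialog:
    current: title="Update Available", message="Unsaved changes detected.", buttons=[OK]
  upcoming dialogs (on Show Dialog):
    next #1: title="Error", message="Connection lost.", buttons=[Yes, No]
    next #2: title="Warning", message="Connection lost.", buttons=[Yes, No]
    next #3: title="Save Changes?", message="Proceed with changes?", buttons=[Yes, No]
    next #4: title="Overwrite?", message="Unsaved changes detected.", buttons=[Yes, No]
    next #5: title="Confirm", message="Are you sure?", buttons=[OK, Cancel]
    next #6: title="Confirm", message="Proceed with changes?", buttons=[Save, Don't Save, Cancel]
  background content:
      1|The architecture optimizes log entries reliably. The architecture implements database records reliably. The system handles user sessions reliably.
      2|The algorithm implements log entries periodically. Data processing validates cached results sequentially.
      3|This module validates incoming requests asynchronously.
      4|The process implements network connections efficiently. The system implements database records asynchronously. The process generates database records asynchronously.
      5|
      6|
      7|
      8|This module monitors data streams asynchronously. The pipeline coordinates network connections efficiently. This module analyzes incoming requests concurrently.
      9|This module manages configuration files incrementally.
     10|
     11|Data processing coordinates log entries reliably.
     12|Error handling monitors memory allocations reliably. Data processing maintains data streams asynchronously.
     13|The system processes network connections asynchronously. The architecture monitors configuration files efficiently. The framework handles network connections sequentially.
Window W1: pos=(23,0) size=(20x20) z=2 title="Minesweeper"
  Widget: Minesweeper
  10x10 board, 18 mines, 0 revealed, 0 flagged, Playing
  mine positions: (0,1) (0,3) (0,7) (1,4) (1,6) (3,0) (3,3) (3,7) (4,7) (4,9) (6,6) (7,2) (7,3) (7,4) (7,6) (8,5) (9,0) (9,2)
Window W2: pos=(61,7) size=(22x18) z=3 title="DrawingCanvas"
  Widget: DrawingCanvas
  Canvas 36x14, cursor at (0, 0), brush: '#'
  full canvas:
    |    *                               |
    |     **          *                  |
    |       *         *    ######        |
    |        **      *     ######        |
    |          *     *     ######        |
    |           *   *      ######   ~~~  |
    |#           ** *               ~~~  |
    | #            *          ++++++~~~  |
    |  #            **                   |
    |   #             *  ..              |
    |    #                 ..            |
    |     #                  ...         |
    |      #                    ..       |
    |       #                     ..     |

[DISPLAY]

┃■■■■■■■■■■        ┃               ┠──┃ DrawingC
┃■■■■■■■■■■        ┃               ┃Th┠─────────
┃■■■■■■■■■■        ┃               ┃Th┃+   *    
┃■■■■■■■■■■        ┃               ┃Th┃     **  
┃■■■■■■■■■■        ┃               ┃Th┃       * 
┃                  ┃               ┃  ┃        *
┃                  ┃               ┃  ┃         
┃                  ┃               ┃  ┃         
┃                  ┃               ┃Th┃#        
┃                  ┃               ┃Th┃ #       
┃                  ┃               ┃  ┃  #      
┗━━━━━━━━━━━━━━━━━━┛               ┃Da┃   #     
                                   ┃Er┃    #    
                                   ┃Th┃     #   
                                   ┃  ┃      #  


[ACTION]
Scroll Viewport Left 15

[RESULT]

               ┃■■■■■■■■■■        ┃             
               ┃■■■■■■■■■■        ┃             
               ┃■■■■■■■■■■        ┃             
               ┃■■■■■■■■■■        ┃             
               ┃■■■■■■■■■■        ┃             
               ┃                  ┃             
               ┃                  ┃             
               ┃                  ┃             
               ┃                  ┃             
               ┃                  ┃             
               ┃                  ┃             
               ┗━━━━━━━━━━━━━━━━━━┛             
                                                
                                                
                                                


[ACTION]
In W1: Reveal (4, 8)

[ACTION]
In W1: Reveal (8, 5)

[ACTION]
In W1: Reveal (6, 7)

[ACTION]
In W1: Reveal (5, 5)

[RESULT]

               ┃■■■■■■■■■■        ┃             
               ┃■■■■■■✹■■■        ┃             
               ┃■■✹✹✹■✹■■■        ┃             
               ┃■■■■■✹■■■■        ┃             
               ┃✹■✹■■■■■■■        ┃             
               ┃                  ┃             
               ┃                  ┃             
               ┃                  ┃             
               ┃                  ┃             
               ┃                  ┃             
               ┃                  ┃             
               ┗━━━━━━━━━━━━━━━━━━┛             
                                                
                                                
                                                


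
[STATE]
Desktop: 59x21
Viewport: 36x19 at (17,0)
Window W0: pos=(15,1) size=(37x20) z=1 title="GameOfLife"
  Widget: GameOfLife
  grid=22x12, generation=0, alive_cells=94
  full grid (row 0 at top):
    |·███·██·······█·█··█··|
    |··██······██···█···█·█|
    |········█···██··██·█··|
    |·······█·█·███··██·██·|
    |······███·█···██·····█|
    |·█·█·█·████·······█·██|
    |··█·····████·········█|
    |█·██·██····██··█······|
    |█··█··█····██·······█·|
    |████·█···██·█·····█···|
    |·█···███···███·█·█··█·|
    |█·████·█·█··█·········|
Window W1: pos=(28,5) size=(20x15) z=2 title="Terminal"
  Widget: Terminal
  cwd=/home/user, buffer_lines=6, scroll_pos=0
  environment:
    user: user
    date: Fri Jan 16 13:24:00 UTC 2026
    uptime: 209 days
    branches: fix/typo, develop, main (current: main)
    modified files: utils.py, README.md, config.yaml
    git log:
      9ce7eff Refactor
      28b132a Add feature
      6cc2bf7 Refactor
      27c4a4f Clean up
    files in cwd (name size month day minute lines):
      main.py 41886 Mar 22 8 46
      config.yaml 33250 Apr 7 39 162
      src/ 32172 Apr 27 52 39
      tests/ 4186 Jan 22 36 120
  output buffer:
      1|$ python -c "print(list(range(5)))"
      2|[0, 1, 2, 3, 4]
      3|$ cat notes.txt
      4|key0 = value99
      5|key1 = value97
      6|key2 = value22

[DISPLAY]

                                    
━━━━━━━━━━━━━━━━━━━━━━━━━━━━━━━━━━┓ 
GameOfLife                        ┃ 
──────────────────────────────────┨ 
en: 0                             ┃ 
███·██·····┏━━━━━━━━━━━━━━━━━━┓   ┃ 
·██······██┃ Terminal         ┃   ┃ 
·······█···┠──────────────────┨   ┃ 
······█·█·█┃$ python -c "print┃   ┃ 
·····███·█·┃[0, 1, 2, 3, 4]   ┃   ┃ 
█·█·█·████·┃$ cat notes.txt   ┃   ┃ 
·█·····████┃key0 = value99    ┃   ┃ 
·██·██····█┃key1 = value97    ┃   ┃ 
··█··█····█┃key2 = value22    ┃   ┃ 
███·█···██·┃$ █               ┃   ┃ 
█···███···█┃                  ┃   ┃ 
·████·█·█··┃                  ┃   ┃ 
           ┃                  ┃   ┃ 
           ┃                  ┃   ┃ 


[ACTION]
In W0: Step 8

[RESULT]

                                    
━━━━━━━━━━━━━━━━━━━━━━━━━━━━━━━━━━┓ 
GameOfLife                        ┃ 
──────────────────────────────────┨ 
en: 8                             ┃ 
··██·······┏━━━━━━━━━━━━━━━━━━┓   ┃ 
··██·······┃ Terminal         ┃   ┃ 
···········┠──────────────────┨   ┃ 
···········┃$ python -c "print┃   ┃ 
···········┃[0, 1, 2, 3, 4]   ┃   ┃ 
···········┃$ cat notes.txt   ┃   ┃ 
···········┃key0 = value99    ┃   ┃ 
··██·······┃key1 = value97    ┃   ┃ 
···········┃key2 = value22    ┃   ┃ 
···██······┃$ █               ┃   ┃ 
····█······┃                  ┃   ┃ 
···········┃                  ┃   ┃ 
           ┃                  ┃   ┃ 
           ┃                  ┃   ┃ 


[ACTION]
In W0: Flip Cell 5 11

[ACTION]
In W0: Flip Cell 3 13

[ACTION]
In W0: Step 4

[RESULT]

                                    
━━━━━━━━━━━━━━━━━━━━━━━━━━━━━━━━━━┓ 
GameOfLife                        ┃ 
──────────────────────────────────┨ 
en: 12                            ┃ 
··██·······┏━━━━━━━━━━━━━━━━━━┓   ┃ 
··██·······┃ Terminal         ┃   ┃ 
···········┠──────────────────┨   ┃ 
···········┃$ python -c "print┃   ┃ 
···········┃[0, 1, 2, 3, 4]   ┃   ┃ 
···········┃$ cat notes.txt   ┃   ┃ 
···········┃key0 = value99    ┃   ┃ 
···········┃key1 = value97    ┃   ┃ 
···········┃key2 = value22    ┃   ┃ 
····█······┃$ █               ┃   ┃ 
····█······┃                  ┃   ┃ 
···········┃                  ┃   ┃ 
           ┃                  ┃   ┃ 
           ┃                  ┃   ┃ 


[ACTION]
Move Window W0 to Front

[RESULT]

                                    
━━━━━━━━━━━━━━━━━━━━━━━━━━━━━━━━━━┓ 
GameOfLife                        ┃ 
──────────────────────────────────┨ 
en: 12                            ┃ 
··██·················             ┃ 
··██·················             ┃ 
·····················             ┃ 
·····················             ┃ 
·····················             ┃ 
·····················             ┃ 
·····················             ┃ 
·····················             ┃ 
·····················             ┃ 
····█················             ┃ 
····█················             ┃ 
·····················             ┃ 
                                  ┃ 
                                  ┃ 


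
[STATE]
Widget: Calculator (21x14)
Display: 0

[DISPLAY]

                    0
┌───┬───┬───┬───┐    
│ 7 │ 8 │ 9 │ ÷ │    
├───┼───┼───┼───┤    
│ 4 │ 5 │ 6 │ × │    
├───┼───┼───┼───┤    
│ 1 │ 2 │ 3 │ - │    
├───┼───┼───┼───┤    
│ 0 │ . │ = │ + │    
├───┼───┼───┼───┤    
│ C │ MC│ MR│ M+│    
└───┴───┴───┴───┘    
                     
                     


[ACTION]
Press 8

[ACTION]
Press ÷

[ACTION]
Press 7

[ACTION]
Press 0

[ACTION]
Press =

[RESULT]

         0.1142857143
┌───┬───┬───┬───┐    
│ 7 │ 8 │ 9 │ ÷ │    
├───┼───┼───┼───┤    
│ 4 │ 5 │ 6 │ × │    
├───┼───┼───┼───┤    
│ 1 │ 2 │ 3 │ - │    
├───┼───┼───┼───┤    
│ 0 │ . │ = │ + │    
├───┼───┼───┼───┤    
│ C │ MC│ MR│ M+│    
└───┴───┴───┴───┘    
                     
                     


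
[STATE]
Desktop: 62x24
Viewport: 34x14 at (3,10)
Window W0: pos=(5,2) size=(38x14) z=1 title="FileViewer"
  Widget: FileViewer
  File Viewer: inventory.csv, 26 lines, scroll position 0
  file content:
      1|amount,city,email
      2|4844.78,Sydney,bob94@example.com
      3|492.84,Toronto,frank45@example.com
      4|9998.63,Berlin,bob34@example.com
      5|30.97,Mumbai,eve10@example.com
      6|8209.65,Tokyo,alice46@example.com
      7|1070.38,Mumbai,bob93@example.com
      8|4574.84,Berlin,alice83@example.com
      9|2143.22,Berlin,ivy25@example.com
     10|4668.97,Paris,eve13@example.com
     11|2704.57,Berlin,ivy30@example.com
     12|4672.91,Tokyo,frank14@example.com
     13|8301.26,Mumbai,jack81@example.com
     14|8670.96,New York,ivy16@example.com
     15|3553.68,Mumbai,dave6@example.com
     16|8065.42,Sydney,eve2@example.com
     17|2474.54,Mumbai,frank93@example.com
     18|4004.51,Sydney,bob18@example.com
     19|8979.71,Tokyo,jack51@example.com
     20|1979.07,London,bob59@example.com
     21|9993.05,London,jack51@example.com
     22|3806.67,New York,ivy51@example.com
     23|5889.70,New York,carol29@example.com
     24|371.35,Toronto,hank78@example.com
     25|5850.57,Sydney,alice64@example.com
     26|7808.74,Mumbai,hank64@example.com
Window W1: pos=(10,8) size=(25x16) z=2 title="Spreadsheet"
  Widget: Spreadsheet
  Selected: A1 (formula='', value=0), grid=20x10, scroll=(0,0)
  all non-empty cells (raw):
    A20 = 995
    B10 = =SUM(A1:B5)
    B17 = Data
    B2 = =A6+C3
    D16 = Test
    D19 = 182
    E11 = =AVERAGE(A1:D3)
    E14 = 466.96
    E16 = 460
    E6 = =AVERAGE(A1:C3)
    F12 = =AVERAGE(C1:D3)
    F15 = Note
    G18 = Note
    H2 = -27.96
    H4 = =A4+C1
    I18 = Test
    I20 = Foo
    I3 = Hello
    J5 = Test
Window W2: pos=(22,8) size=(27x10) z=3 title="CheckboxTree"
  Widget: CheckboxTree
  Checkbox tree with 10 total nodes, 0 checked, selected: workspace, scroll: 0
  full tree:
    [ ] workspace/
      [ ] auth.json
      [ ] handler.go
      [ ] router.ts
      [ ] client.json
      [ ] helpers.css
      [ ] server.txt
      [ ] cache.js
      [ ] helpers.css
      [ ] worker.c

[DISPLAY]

  ┃8209┠───────────┠──────────────
  ┃1070┃A1:        ┃>[ ] workspace
  ┃4574┃       A   ┃   [ ] auth.js
  ┃2143┃-----------┃   [ ] handler
  ┃4668┃  1      [0┃   [ ] router.
  ┗━━━━┃  2        ┃   [ ] client.
       ┃  3        ┃   [ ] helpers
       ┃  4        ┗━━━━━━━━━━━━━━
       ┃  5        0       0   ┃  
       ┃  6        0       0   ┃  
       ┃  7        0       0   ┃  
       ┃  8        0       0   ┃  
       ┃  9        0       0   ┃  
       ┗━━━━━━━━━━━━━━━━━━━━━━━┛  


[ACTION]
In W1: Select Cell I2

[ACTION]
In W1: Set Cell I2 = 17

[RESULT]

  ┃8209┠───────────┠──────────────
  ┃1070┃I2: 17     ┃>[ ] workspace
  ┃4574┃       A   ┃   [ ] auth.js
  ┃2143┃-----------┃   [ ] handler
  ┃4668┃  1        ┃   [ ] router.
  ┗━━━━┃  2        ┃   [ ] client.
       ┃  3        ┃   [ ] helpers
       ┃  4        ┗━━━━━━━━━━━━━━
       ┃  5        0       0   ┃  
       ┃  6        0       0   ┃  
       ┃  7        0       0   ┃  
       ┃  8        0       0   ┃  
       ┃  9        0       0   ┃  
       ┗━━━━━━━━━━━━━━━━━━━━━━━┛  


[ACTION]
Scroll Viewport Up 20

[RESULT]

                                  
                                  
  ┏━━━━━━━━━━━━━━━━━━━━━━━━━━━━━━━
  ┃ FileViewer                    
  ┠───────────────────────────────
  ┃amount,city,email              
  ┃4844.78,Sydney,bob94@example.co
  ┃492.84,Toronto,frank45@example.
  ┃9998┏━━━━━━━━━━━┏━━━━━━━━━━━━━━
  ┃30.9┃ Spreadshee┃ CheckboxTree 
  ┃8209┠───────────┠──────────────
  ┃1070┃I2: 17     ┃>[ ] workspace
  ┃4574┃       A   ┃   [ ] auth.js
  ┃2143┃-----------┃   [ ] handler


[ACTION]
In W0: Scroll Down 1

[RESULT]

                                  
                                  
  ┏━━━━━━━━━━━━━━━━━━━━━━━━━━━━━━━
  ┃ FileViewer                    
  ┠───────────────────────────────
  ┃4844.78,Sydney,bob94@example.co
  ┃492.84,Toronto,frank45@example.
  ┃9998.63,Berlin,bob34@example.co
  ┃30.9┏━━━━━━━━━━━┏━━━━━━━━━━━━━━
  ┃8209┃ Spreadshee┃ CheckboxTree 
  ┃1070┠───────────┠──────────────
  ┃4574┃I2: 17     ┃>[ ] workspace
  ┃2143┃       A   ┃   [ ] auth.js
  ┃4668┃-----------┃   [ ] handler


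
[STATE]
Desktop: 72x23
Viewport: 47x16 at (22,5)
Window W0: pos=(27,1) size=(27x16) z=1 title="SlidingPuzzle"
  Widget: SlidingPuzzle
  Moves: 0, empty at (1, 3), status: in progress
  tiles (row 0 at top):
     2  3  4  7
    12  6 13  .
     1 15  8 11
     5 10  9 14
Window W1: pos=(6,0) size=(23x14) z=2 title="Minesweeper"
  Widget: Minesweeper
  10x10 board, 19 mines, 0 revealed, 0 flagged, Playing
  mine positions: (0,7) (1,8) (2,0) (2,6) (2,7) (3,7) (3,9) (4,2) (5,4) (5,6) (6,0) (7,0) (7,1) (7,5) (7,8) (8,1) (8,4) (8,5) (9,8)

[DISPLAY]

      ┃  2 │  3 │  4 │  7 │    ┃               
      ┃────┼────┼────┼────┤    ┃               
      ┃ 12 │  6 │ 13 │    │    ┃               
      ┃────┼────┼────┼────┤    ┃               
      ┃  1 │ 15 │  8 │ 11 │    ┃               
      ┃────┼────┼────┼────┤    ┃               
      ┃  5 │ 10 │  9 │ 14 │    ┃               
      ┃────┴────┴────┴────┘    ┃               
━━━━━━┛oves: 0                 ┃               
     ┃                         ┃               
     ┃                         ┃               
     ┗━━━━━━━━━━━━━━━━━━━━━━━━━┛               
                                               
                                               
                                               
                                               


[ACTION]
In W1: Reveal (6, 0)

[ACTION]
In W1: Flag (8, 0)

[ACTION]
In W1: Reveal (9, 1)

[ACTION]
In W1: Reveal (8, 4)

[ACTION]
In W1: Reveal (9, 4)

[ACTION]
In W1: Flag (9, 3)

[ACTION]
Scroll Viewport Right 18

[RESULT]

   ┃  2 │  3 │  4 │  7 │    ┃                  
   ┃────┼────┼────┼────┤    ┃                  
   ┃ 12 │  6 │ 13 │    │    ┃                  
   ┃────┼────┼────┼────┤    ┃                  
   ┃  1 │ 15 │  8 │ 11 │    ┃                  
   ┃────┼────┼────┼────┤    ┃                  
   ┃  5 │ 10 │  9 │ 14 │    ┃                  
   ┃────┴────┴────┴────┘    ┃                  
━━━┛oves: 0                 ┃                  
  ┃                         ┃                  
  ┃                         ┃                  
  ┗━━━━━━━━━━━━━━━━━━━━━━━━━┛                  
                                               
                                               
                                               
                                               


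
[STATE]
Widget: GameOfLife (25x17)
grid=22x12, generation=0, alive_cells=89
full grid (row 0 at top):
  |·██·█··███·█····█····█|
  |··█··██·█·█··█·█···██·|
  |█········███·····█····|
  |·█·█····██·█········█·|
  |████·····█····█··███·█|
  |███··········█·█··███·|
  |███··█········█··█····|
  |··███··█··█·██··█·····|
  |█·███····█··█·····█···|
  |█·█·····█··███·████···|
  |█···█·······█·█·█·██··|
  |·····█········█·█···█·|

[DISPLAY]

Gen: 0                   
·██·█··███·█····█····█   
··█··██·█·█··█·█···██·   
█········███·····█····   
·█·█····██·█········█·   
████·····█····█··███·█   
███··········█·█··███·   
███··█········█··█····   
··███··█··█·██··█·····   
█·███····█··█·····█···   
█·█·····█··███·████···   
█···█·······█·█·█·██··   
·····█········█·█···█·   
                         
                         
                         
                         


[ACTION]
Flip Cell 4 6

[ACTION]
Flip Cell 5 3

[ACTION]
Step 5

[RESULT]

Gen: 5                   
··········██··········   
·██····█···········███   
·██····██··██·····██·█   
·█··██······█····██··█   
··█████····█·······█··   
··██·██············█··   
···██·············█···   
··█·█·····█······█·██·   
·····█·······████·····   
·█··█···███··██······█   
·███······██··█·····█·   
···········█···███·█··   
                         
                         
                         
                         
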